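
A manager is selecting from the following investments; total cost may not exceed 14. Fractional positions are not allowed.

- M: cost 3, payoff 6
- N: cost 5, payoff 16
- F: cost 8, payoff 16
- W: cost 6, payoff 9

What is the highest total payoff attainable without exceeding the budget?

32

M + N + W: cost 3 + 5 + 6 = 14 ≤ 14, payoff 6 + 16 + 9 = 31.
N + F: cost 5 + 8 = 13 ≤ 14, payoff 16 + 16 = 32.
Best is N and F with total payoff 32.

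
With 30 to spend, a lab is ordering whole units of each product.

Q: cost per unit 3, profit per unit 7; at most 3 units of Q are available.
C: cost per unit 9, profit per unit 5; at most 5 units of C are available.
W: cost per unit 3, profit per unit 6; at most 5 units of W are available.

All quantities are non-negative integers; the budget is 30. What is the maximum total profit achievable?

51

3×Q and 5×W: cost 24 ≤ 30, profit 3·7 + 5·6 = 51.
3×Q, 1×C, and 4×W: cost 30 ≤ 30, profit 3·7 + 1·5 + 4·6 = 50.
Best is 51.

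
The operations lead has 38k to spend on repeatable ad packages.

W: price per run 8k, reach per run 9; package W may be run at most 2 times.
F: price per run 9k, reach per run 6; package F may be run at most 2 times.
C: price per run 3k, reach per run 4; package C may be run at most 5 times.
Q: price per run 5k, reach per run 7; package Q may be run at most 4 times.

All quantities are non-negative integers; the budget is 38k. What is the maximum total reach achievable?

50

This is a bounded integer knapsack.
1×W, 5×C, and 3×Q: price 38 ≤ 38, reach 1·9 + 5·4 + 3·7 = 50.
1×W, 3×C, and 4×Q: price 37 ≤ 38, reach 1·9 + 3·4 + 4·7 = 49.
Best is 50.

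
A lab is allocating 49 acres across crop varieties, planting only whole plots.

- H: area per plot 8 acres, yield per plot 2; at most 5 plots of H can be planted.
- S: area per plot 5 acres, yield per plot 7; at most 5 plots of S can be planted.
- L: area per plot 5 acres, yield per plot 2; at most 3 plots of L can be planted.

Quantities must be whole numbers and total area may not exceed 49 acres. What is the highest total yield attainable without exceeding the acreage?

S has the best ratio (7/5); taking only S gives at most 5×7 = 35 (stopped by the supply cap of 5).
Mixing does better — 1×H, 5×S, and 3×L: area 48 ≤ 49, yield 1·2 + 5·7 + 3·2 = 43.

43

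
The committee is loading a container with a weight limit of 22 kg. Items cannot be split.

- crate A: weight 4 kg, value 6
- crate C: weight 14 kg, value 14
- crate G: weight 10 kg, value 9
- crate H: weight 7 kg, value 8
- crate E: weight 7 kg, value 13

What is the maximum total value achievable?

28

Allowing fractional choices, the relaxed optimum would be about 31.0, but items are indivisible.
crate A + crate H + crate E: weight 4 + 7 + 7 = 18 ≤ 22, value 6 + 8 + 13 = 27.
crate A + crate G + crate E: weight 4 + 10 + 7 = 21 ≤ 22, value 6 + 9 + 13 = 28.
crate C + crate E: weight 14 + 7 = 21 ≤ 22, value 14 + 13 = 27.
Best is crate A, crate G, and crate E with total value 28.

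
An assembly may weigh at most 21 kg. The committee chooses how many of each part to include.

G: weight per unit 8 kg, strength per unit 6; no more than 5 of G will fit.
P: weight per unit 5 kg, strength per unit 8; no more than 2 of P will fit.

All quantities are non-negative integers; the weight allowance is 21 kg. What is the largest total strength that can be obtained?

22

This is a bounded integer knapsack.
1×G and 2×P: weight 18 ≤ 21, strength 1·6 + 2·8 = 22.
2×G and 1×P: weight 21 ≤ 21, strength 2·6 + 1·8 = 20.
Best is 22.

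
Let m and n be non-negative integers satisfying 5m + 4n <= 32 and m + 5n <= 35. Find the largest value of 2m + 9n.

The continuous relaxation peaks at (0.952, 6.81) with value 63.19; rounding to a feasible lattice point costs some objective.
(m,n)=(0,7): 5·0+4·7=28≤32, 1·0+5·7=35≤35, objective 63.
(m,n)=(1,6): 5·1+4·6=29≤32, 1·1+5·6=31≤35, objective 56.
Maximum is 63 at (m,n)=(0,7).

63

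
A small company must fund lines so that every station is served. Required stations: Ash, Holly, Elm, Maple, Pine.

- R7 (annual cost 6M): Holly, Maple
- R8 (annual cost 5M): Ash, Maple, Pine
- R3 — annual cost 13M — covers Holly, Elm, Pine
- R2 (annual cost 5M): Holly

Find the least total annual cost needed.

18

Choose R8 and R3: together they cover Ash, Holly, Elm, Maple, Pine — every station.
Total annual cost: 5 + 13 = 18.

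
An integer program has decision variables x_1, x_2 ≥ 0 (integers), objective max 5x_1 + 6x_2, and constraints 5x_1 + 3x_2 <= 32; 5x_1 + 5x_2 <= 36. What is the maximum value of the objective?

42

The continuous relaxation peaks at (0, 7.2) with value 43.20; rounding to a feasible lattice point costs some objective.
(x_1,x_2)=(0,7): 5·0+3·7=21≤32, 5·0+5·7=35≤36, objective 42.
(x_1,x_2)=(1,6): 5·1+3·6=23≤32, 5·1+5·6=35≤36, objective 41.
The best lattice point is (0,7), giving 42.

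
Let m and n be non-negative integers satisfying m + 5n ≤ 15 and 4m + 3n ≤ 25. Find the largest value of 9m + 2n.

(m,n)=(6,0): 1·6+5·0=6≤15, 4·6+3·0=24≤25, objective 54.
(m,n)=(5,1): 1·5+5·1=10≤15, 4·5+3·1=23≤25, objective 47.
(m,n)=(5,0): 1·5+5·0=5≤15, 4·5+3·0=20≤25, objective 45.
Maximum is 54 at (m,n)=(6,0).

54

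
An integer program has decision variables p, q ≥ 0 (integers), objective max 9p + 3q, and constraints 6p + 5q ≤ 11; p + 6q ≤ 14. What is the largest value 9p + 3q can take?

The continuous relaxation peaks at (1.83, 0) with value 16.50; rounding to a feasible lattice point costs some objective.
(p,q)=(1,1) is feasible, giving 12.
(p,q)=(1,0) is feasible, giving 9.
(p,q)=(0,2) is feasible, giving 6.
No feasible integer point exceeds 12.

12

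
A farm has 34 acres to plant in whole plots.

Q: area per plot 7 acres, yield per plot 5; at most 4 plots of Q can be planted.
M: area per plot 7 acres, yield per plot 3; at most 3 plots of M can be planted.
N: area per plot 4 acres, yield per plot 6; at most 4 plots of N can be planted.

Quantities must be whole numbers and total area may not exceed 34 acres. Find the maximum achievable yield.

34

3×Q and 3×N: area 33 ≤ 34, yield 3·5 + 3·6 = 33.
2×Q and 4×N: area 30 ≤ 34, yield 2·5 + 4·6 = 34.
Best is 34.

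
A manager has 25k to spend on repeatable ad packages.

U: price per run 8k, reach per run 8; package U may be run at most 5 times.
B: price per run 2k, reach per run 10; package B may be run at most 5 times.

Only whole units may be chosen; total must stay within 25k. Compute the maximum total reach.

This is a bounded integer knapsack.
B has the best ratio (10/2); taking only B gives at most 5×10 = 50 (stopped by the supply cap of 5).
Mixing does better — 1×U and 5×B: price 18 ≤ 25, reach 1·8 + 5·10 = 58.

58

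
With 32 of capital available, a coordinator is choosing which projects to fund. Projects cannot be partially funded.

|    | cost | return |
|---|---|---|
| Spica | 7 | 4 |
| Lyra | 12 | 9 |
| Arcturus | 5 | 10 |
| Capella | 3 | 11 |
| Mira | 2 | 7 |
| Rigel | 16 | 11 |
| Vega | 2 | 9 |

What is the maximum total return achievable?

50

Spica + Lyra + Arcturus + Capella + Mira + Vega: cost 7 + 12 + 5 + 3 + 2 + 2 = 31 ≤ 32, return 4 + 9 + 10 + 11 + 7 + 9 = 50.
Arcturus + Capella + Mira + Rigel + Vega: cost 5 + 3 + 2 + 16 + 2 = 28 ≤ 32, return 10 + 11 + 7 + 11 + 9 = 48.
Best is Spica, Lyra, Arcturus, Capella, Mira, and Vega with total return 50.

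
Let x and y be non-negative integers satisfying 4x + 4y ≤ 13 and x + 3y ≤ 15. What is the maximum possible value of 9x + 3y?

Relaxing integrality, the LP optimum is 29.25 at (x,y) = (3.25, 0), which is not an integer point.
(x,y)=(3,0): 4·3+4·0=12≤13, 1·3+3·0=3≤15, objective 27.
(x,y)=(2,1): 4·2+4·1=12≤13, 1·2+3·1=5≤15, objective 21.
(x,y)=(2,0): 4·2+4·0=8≤13, 1·2+3·0=2≤15, objective 18.
The best lattice point is (3,0), giving 27.

27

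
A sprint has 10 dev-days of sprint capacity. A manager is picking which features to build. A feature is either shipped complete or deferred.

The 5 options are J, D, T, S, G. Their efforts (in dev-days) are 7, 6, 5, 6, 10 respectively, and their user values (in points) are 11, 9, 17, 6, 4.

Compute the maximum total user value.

Take T: effort 5 ≤ 10, user value 17.
No other feasible combination does better.

17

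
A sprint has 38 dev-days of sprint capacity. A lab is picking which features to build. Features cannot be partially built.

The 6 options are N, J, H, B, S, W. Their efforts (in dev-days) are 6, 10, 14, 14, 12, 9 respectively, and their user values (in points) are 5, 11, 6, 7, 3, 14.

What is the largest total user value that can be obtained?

J + B + W: effort 10 + 14 + 9 = 33 ≤ 38, user value 11 + 7 + 14 = 32.
N + J + S + W: effort 6 + 10 + 12 + 9 = 37 ≤ 38, user value 5 + 11 + 3 + 14 = 33.
J + H + W: effort 10 + 14 + 9 = 33 ≤ 38, user value 11 + 6 + 14 = 31.
Best is N, J, S, and W with total user value 33.

33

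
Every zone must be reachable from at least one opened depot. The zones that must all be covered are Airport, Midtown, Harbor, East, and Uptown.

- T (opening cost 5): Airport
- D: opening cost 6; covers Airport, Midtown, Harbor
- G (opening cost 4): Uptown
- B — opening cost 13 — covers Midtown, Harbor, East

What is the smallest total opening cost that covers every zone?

22

This is an integer covering problem.
The greedy cost-per-new-zone heuristic would pick D, G, and B for 23, but a cheaper cover exists.
Choose T, G, and B: together they cover Airport, Midtown, Harbor, East, Uptown — every zone.
Total opening cost: 5 + 4 + 13 = 22.
No cover costs less than 22.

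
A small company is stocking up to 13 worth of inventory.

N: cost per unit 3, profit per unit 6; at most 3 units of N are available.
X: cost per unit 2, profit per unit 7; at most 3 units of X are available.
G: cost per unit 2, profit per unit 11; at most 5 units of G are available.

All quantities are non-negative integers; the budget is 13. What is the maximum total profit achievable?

G has the best ratio (11/2); taking only G gives at most 5×11 = 55 (stopped by the supply cap of 5).
Mixing does better — 1×X and 5×G: cost 12 ≤ 13, profit 1·7 + 5·11 = 62.

62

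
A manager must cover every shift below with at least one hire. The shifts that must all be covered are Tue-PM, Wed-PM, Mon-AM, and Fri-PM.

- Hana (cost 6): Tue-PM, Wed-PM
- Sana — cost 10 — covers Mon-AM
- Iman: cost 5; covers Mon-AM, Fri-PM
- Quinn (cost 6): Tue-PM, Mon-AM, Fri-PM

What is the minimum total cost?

11

The greedy cost-per-new-shift heuristic would pick Quinn and Hana for 12, but a cheaper cover exists.
Choose Hana and Iman: together they cover Tue-PM, Wed-PM, Mon-AM, Fri-PM — every shift.
Total cost: 6 + 5 = 11.
No cover costs less than 11.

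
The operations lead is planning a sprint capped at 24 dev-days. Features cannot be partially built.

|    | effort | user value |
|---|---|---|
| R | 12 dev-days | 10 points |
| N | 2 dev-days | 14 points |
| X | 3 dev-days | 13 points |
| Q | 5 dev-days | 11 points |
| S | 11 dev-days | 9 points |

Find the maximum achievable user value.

Allowing fractional choices, the relaxed optimum would be about 49.6, but features are indivisible.
R + N + X + Q: effort 12 + 2 + 3 + 5 = 22 ≤ 24, user value 10 + 14 + 13 + 11 = 48.
N + X + Q + S: effort 2 + 3 + 5 + 11 = 21 ≤ 24, user value 14 + 13 + 11 + 9 = 47.
Best is R, N, X, and Q with total user value 48.

48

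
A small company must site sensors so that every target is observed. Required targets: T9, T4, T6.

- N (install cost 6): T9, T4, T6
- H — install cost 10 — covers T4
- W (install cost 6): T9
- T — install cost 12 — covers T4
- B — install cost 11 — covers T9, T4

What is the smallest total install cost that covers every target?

N alone covers T9, T4, T6 — every target.
Total install cost: 6.
No cover costs less than 6.

6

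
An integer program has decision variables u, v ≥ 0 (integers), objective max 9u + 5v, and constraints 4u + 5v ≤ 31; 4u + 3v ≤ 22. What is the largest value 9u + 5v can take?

(u,v)=(4,2): 4·4+5·2=26≤31, 4·4+3·2=22≤22, objective 46.
(u,v)=(5,0): 4·5+5·0=20≤31, 4·5+3·0=20≤22, objective 45.
(u,v)=(3,3): 4·3+5·3=27≤31, 4·3+3·3=21≤22, objective 42.
Maximum is 46 at (u,v)=(4,2).

46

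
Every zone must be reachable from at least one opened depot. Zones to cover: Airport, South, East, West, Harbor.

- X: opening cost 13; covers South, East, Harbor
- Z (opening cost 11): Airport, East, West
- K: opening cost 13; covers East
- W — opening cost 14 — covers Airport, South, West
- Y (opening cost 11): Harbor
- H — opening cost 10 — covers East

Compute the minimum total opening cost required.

This is a weighted set-cover instance.
Choose X and Z: together they cover Airport, South, East, West, Harbor — every zone.
Total opening cost: 13 + 11 = 24.
No cover costs less than 24.

24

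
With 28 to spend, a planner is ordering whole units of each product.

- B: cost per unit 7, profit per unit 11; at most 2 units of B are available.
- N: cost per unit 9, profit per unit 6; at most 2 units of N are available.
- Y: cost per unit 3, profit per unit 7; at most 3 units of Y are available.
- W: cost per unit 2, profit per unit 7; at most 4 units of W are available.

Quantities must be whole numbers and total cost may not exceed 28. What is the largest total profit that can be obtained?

This is a bounded integer knapsack.
Take 2×B, 2×Y, and 4×W: cost 28 ≤ 28, profit 2·11 + 2·7 + 4·7 = 64.
W has the best ratio (7/2) and is taken to its limit of 4; remaining capacity is filled optimally with the others.

64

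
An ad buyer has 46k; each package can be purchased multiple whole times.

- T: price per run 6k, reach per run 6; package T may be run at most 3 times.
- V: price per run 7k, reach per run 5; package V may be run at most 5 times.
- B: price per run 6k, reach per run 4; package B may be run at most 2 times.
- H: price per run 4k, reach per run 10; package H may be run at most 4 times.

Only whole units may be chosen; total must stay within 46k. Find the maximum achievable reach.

66

H has the best ratio (10/4); taking only H gives at most 4×10 = 40 (stopped by the supply cap of 4).
Mixing does better — 3×T, 2×B, and 4×H: price 46 ≤ 46, reach 3·6 + 2·4 + 4·10 = 66.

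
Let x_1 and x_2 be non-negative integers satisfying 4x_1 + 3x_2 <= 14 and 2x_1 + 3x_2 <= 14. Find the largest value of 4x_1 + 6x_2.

24

Relaxing integrality, the LP optimum is 28.00 at (x_1,x_2) = (0, 4.67), which is not an integer point.
(x_1,x_2)=(0,4): 4·0+3·4=12≤14, 2·0+3·4=12≤14, objective 24.
(x_1,x_2)=(1,3): 4·1+3·3=13≤14, 2·1+3·3=11≤14, objective 22.
(x_1,x_2)=(0,3): 4·0+3·3=9≤14, 2·0+3·3=9≤14, objective 18.
No feasible integer point exceeds 24.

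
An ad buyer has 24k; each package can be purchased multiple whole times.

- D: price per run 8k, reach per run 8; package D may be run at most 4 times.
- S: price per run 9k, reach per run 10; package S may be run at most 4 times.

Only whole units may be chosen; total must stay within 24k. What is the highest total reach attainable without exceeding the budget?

Take 3×D: price 24 ≤ 24, reach 3·8 = 24.
No other integer combination yields more.

24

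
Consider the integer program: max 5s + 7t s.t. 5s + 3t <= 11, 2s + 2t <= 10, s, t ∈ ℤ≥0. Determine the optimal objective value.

(s,t)=(0,3) is feasible, giving 21.
(s,t)=(1,2) is feasible, giving 19.
(s,t)=(0,2) is feasible, giving 14.
No feasible integer point exceeds 21.

21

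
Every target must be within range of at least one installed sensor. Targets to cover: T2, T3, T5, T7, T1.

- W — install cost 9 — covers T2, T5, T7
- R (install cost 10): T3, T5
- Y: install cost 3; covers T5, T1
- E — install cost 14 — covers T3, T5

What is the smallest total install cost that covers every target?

Choose W, R, and Y: together they cover T2, T3, T5, T7, T1 — every target.
Total install cost: 9 + 10 + 3 = 22.
No cover costs less than 22.

22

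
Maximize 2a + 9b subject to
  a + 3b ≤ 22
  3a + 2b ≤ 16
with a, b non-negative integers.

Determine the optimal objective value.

The continuous relaxation peaks at (0, 7.33) with value 66.00; rounding to a feasible lattice point costs some objective.
(a,b)=(0,7): 1·0+3·7=21≤22, 3·0+2·7=14≤16, objective 63.
(a,b)=(1,6): 1·1+3·6=19≤22, 3·1+2·6=15≤16, objective 56.
The best lattice point is (0,7), giving 63.

63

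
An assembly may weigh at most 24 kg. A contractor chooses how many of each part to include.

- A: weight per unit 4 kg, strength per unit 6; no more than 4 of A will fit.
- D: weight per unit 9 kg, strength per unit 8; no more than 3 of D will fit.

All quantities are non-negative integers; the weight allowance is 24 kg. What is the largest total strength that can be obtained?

26

This is a bounded integer knapsack.
Take 3×A and 1×D: weight 21 ≤ 24, strength 3·6 + 1·8 = 26.
No other integer combination yields more.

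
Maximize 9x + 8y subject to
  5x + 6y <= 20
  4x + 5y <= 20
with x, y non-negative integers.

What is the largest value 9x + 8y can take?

36

(x,y)=(4,0): 5·4+6·0=20≤20, 4·4+5·0=16≤20, objective 36.
(x,y)=(3,0): 5·3+6·0=15≤20, 4·3+5·0=12≤20, objective 27.
Maximum is 36 at (x,y)=(4,0).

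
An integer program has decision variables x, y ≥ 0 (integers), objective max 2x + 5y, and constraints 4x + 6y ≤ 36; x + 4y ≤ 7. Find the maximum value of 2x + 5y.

14

(x,y)=(7,0): 4·7+6·0=28≤36, 1·7+4·0=7≤7, objective 14.
(x,y)=(6,0): 4·6+6·0=24≤36, 1·6+4·0=6≤7, objective 12.
Maximum is 14 at (x,y)=(7,0).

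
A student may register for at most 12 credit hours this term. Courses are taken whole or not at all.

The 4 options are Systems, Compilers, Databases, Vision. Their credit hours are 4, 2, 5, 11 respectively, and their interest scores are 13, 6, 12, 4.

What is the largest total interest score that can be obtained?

Allowing fractional choices, the relaxed optimum would be about 31.4, but courses are indivisible.
Systems + Databases: credit hours 4 + 5 = 9 ≤ 12, interest score 13 + 12 = 25.
Systems + Compilers + Databases: credit hours 4 + 2 + 5 = 11 ≤ 12, interest score 13 + 6 + 12 = 31.
Systems + Compilers: credit hours 4 + 2 = 6 ≤ 12, interest score 13 + 6 = 19.
Best is Systems, Compilers, and Databases with total interest score 31.

31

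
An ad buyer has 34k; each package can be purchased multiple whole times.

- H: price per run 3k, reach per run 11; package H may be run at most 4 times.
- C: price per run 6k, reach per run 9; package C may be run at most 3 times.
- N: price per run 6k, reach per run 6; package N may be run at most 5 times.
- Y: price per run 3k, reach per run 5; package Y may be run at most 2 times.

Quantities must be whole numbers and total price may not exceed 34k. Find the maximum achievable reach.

76

4×H, 3×C, and 1×Y: price 33 ≤ 34, reach 4·11 + 3·9 + 1·5 = 76.
4×H, 2×C, 1×N, and 1×Y: price 33 ≤ 34, reach 4·11 + 2·9 + 1·6 + 1·5 = 73.
Best is 76.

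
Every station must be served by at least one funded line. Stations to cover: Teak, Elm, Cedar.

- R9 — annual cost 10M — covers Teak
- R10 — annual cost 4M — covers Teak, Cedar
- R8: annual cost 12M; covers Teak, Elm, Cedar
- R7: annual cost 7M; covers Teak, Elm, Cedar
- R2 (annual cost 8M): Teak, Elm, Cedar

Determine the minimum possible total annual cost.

7

The greedy cost-per-new-station heuristic would pick R10 and R7 for 11, but a cheaper cover exists.
R7 alone covers Teak, Elm, Cedar — every station.
Total annual cost: 7.
No cover costs less than 7.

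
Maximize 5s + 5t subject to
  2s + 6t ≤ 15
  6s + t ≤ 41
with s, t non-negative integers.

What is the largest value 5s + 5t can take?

Relaxing integrality, the LP optimum is 35.15 at (s,t) = (6.79, 0.235), which is not an integer point.
(s,t)=(6,0): 2·6+6·0=12≤15, 6·6+1·0=36≤41, objective 30.
(s,t)=(5,0): 2·5+6·0=10≤15, 6·5+1·0=30≤41, objective 25.
The best lattice point is (6,0), giving 30.

30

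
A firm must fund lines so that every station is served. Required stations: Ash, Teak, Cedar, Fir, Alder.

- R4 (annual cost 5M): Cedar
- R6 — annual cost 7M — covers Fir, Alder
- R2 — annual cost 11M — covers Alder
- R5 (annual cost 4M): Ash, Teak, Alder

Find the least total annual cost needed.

16

Choose R4, R6, and R5: together they cover Ash, Teak, Cedar, Fir, Alder — every station.
Total annual cost: 5 + 7 + 4 = 16.
No cover costs less than 16.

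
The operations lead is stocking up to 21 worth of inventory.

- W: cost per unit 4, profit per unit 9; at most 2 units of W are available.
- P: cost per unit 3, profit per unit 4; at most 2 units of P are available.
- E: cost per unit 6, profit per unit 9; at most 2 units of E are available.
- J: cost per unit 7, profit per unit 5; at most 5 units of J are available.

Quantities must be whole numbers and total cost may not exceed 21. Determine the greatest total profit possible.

Take 2×W and 2×E: cost 20 ≤ 21, profit 2·9 + 2·9 = 36.
W has the best ratio (9/4) and is taken to its limit of 2; remaining capacity is filled optimally with the others.

36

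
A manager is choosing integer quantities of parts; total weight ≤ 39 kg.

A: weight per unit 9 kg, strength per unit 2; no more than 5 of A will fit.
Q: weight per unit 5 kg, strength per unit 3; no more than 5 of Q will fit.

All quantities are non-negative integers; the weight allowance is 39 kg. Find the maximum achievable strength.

This is a bounded integer knapsack.
Q has the best ratio (3/5); taking only Q gives at most 5×3 = 15 (stopped by the supply cap of 5).
Mixing does better — 1×A and 5×Q: weight 34 ≤ 39, strength 1·2 + 5·3 = 17.

17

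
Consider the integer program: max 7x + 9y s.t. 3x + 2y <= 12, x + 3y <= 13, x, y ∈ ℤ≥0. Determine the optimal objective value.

43

(x,y)=(1,4): 3·1+2·4=11≤12, 1·1+3·4=13≤13, objective 43.
(x,y)=(2,3): 3·2+2·3=12≤12, 1·2+3·3=11≤13, objective 41.
No feasible integer point exceeds 43.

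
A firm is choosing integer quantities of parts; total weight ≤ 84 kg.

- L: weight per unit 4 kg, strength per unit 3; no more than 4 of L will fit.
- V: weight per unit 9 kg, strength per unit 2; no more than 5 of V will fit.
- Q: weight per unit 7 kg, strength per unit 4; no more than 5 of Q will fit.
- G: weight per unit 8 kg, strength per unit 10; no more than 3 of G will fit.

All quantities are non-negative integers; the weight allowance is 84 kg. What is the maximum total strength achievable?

64

This is a bounded integer knapsack.
4×L, 1×V, 5×Q, and 3×G: weight 84 ≤ 84, strength 4·3 + 1·2 + 5·4 + 3·10 = 64.
4×L, 5×Q, and 3×G: weight 75 ≤ 84, strength 4·3 + 5·4 + 3·10 = 62.
Best is 64.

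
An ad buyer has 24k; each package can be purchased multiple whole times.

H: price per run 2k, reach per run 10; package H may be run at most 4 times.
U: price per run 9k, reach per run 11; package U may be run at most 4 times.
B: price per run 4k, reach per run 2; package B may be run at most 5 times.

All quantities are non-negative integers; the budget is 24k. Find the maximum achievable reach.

Take 4×H, 1×U, and 1×B: price 21 ≤ 24, reach 4·10 + 1·11 + 1·2 = 53.
H has the best ratio (10/2) and is taken to its limit of 4; remaining capacity is filled optimally with the others.

53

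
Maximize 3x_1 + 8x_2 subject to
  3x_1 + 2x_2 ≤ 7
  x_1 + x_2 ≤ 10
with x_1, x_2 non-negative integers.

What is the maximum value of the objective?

24

Relaxing integrality, the LP optimum is 28.00 at (x_1,x_2) = (0, 3.5), which is not an integer point.
(x_1,x_2)=(0,3): 3·0+2·3=6≤7, 1·0+1·3=3≤10, objective 24.
(x_1,x_2)=(1,2): 3·1+2·2=7≤7, 1·1+1·2=3≤10, objective 19.
(x_1,x_2)=(0,2): 3·0+2·2=4≤7, 1·0+1·2=2≤10, objective 16.
No feasible integer point exceeds 24.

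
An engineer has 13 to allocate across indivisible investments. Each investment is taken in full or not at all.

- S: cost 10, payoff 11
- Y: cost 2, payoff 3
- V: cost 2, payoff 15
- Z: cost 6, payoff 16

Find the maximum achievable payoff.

Allowing fractional choices, the relaxed optimum would be about 37.3, but investments are indivisible.
Y + V + Z: cost 2 + 2 + 6 = 10 ≤ 13, payoff 3 + 15 + 16 = 34.
V + Z: cost 2 + 6 = 8 ≤ 13, payoff 15 + 16 = 31.
Best is Y, V, and Z with total payoff 34.

34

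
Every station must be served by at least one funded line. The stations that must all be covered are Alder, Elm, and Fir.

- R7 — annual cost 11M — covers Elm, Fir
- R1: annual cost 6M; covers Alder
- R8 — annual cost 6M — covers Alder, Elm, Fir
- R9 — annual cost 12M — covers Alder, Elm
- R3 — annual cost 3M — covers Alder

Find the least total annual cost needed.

6

R8 alone covers Alder, Elm, Fir — every station.
Total annual cost: 6.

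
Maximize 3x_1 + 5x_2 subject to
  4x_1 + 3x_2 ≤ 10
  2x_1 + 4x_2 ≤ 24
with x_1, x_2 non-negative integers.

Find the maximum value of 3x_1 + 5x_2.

15

The continuous relaxation peaks at (0, 3.33) with value 16.67; rounding to a feasible lattice point costs some objective.
(x_1,x_2)=(0,3): 4·0+3·3=9≤10, 2·0+4·3=12≤24, objective 15.
(x_1,x_2)=(1,2): 4·1+3·2=10≤10, 2·1+4·2=10≤24, objective 13.
(x_1,x_2)=(0,2): 4·0+3·2=6≤10, 2·0+4·2=8≤24, objective 10.
The best lattice point is (0,3), giving 15.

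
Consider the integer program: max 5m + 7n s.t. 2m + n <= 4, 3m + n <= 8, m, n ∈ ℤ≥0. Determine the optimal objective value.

(m,n)=(0,4): 2·0+1·4=4≤4, 3·0+1·4=4≤8, objective 28.
(m,n)=(0,3): 2·0+1·3=3≤4, 3·0+1·3=3≤8, objective 21.
No feasible integer point exceeds 28.

28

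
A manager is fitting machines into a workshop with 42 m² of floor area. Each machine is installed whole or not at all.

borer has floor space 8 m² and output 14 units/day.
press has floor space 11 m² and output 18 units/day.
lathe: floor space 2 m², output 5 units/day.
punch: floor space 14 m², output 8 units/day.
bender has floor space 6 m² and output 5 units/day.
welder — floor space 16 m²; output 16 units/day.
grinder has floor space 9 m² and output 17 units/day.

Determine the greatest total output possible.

Take borer, press, lathe, bender, and grinder: floor space 8 + 11 + 2 + 6 + 9 = 36 ≤ 42, output 14 + 18 + 5 + 5 + 17 = 59.
No other feasible combination does better.

59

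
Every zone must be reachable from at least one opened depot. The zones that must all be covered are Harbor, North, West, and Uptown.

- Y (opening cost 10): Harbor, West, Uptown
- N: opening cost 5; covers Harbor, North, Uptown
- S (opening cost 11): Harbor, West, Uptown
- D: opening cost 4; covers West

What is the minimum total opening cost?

9

Choose N and D: together they cover Harbor, North, West, Uptown — every zone.
Total opening cost: 5 + 4 = 9.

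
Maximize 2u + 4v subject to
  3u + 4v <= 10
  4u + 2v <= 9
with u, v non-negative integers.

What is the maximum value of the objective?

(u,v)=(0,2) is feasible, giving 8.
(u,v)=(1,1) is feasible, giving 6.
The best lattice point is (0,2), giving 8.

8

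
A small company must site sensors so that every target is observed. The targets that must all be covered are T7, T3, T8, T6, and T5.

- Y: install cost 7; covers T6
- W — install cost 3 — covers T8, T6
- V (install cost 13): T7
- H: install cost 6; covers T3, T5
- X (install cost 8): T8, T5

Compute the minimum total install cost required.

This is a weighted set-cover instance.
Choose W, V, and H: together they cover T7, T3, T8, T6, T5 — every target.
Total install cost: 3 + 13 + 6 = 22.

22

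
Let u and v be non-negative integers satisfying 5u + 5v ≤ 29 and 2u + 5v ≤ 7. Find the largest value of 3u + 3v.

(u,v)=(3,0): 5·3+5·0=15≤29, 2·3+5·0=6≤7, objective 9.
(u,v)=(2,0): 5·2+5·0=10≤29, 2·2+5·0=4≤7, objective 6.
No feasible integer point exceeds 9.

9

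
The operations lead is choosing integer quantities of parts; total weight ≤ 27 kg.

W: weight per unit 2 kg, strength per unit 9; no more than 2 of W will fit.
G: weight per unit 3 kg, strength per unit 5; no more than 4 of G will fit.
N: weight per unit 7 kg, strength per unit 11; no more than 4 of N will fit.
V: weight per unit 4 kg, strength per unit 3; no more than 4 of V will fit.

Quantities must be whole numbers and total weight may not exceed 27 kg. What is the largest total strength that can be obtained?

W has the best ratio (9/2); taking only W gives at most 2×9 = 18 (stopped by the supply cap of 2).
Mixing does better — 2×W, 3×G, and 2×N: weight 27 ≤ 27, strength 2·9 + 3·5 + 2·11 = 55.

55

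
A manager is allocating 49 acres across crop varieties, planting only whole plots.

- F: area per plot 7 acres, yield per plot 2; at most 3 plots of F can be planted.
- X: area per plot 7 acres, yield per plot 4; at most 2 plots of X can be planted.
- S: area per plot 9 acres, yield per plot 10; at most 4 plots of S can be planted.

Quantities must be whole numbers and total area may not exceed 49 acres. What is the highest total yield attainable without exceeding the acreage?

44

This is a bounded integer knapsack.
Take 1×X and 4×S: area 43 ≤ 49, yield 1·4 + 4·10 = 44.
S has the best ratio (10/9) and is taken to its limit of 4; remaining capacity is filled optimally with the others.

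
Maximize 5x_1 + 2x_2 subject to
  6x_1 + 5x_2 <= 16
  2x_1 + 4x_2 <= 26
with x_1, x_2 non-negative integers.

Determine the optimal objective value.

10

(x_1,x_2)=(2,0) is feasible, giving 10.
(x_1,x_2)=(1,1) is feasible, giving 7.
(x_1,x_2)=(1,0) is feasible, giving 5.
No feasible integer point exceeds 10.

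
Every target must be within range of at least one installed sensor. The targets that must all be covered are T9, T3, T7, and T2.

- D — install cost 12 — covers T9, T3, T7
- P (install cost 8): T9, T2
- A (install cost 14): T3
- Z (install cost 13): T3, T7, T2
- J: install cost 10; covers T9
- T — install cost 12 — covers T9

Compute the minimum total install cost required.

Choose D and P: together they cover T9, T3, T7, T2 — every target.
Total install cost: 12 + 8 = 20.
No cover costs less than 20.

20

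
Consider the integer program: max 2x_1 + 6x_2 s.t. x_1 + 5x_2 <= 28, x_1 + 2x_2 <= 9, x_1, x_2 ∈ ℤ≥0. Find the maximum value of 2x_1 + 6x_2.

26

(x_1,x_2)=(1,4): 1·1+5·4=21≤28, 1·1+2·4=9≤9, objective 26.
(x_1,x_2)=(0,4): 1·0+5·4=20≤28, 1·0+2·4=8≤9, objective 24.
No feasible integer point exceeds 26.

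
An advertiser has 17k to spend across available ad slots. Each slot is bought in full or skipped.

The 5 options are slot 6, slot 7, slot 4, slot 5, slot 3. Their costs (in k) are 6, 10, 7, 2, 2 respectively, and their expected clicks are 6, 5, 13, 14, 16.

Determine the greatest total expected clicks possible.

Take slot 6, slot 4, slot 5, and slot 3: cost 6 + 7 + 2 + 2 = 17 ≤ 17, expected clicks 6 + 13 + 14 + 16 = 49.
No other feasible combination does better.

49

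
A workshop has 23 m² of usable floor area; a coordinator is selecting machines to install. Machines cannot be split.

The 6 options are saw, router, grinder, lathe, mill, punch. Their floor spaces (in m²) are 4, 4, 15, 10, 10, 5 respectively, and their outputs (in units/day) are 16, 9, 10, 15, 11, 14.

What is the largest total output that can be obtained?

54

saw + lathe + punch: floor space 4 + 10 + 5 = 19 ≤ 23, output 16 + 15 + 14 = 45.
saw + router + lathe + punch: floor space 4 + 4 + 10 + 5 = 23 ≤ 23, output 16 + 9 + 15 + 14 = 54.
saw + router + mill + punch: floor space 4 + 4 + 10 + 5 = 23 ≤ 23, output 16 + 9 + 11 + 14 = 50.
Best is saw, router, lathe, and punch with total output 54.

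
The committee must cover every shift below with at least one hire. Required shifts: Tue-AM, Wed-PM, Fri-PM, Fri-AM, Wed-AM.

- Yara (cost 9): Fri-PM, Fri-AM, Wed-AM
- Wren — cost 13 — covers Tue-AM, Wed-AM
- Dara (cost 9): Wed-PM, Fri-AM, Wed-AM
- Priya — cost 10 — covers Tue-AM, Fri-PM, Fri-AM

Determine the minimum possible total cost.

This is a weighted set-cover instance.
The greedy cost-per-new-shift heuristic would pick Yara, Dara, and Priya for 28, but a cheaper cover exists.
Choose Dara and Priya: together they cover Tue-AM, Wed-PM, Fri-PM, Fri-AM, Wed-AM — every shift.
Total cost: 9 + 10 = 19.
No cover costs less than 19.

19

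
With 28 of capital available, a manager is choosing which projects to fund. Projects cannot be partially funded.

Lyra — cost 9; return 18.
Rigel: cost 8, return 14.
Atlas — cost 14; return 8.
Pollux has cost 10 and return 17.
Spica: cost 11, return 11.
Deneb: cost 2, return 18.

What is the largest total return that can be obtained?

Treat it as a binary knapsack problem.
Allowing fractional choices, the relaxed optimum would be about 65.3, but projects are indivisible.
Lyra + Rigel + Deneb: cost 9 + 8 + 2 = 19 ≤ 28, return 18 + 14 + 18 = 50.
Rigel + Pollux + Deneb: cost 8 + 10 + 2 = 20 ≤ 28, return 14 + 17 + 18 = 49.
Lyra + Pollux + Deneb: cost 9 + 10 + 2 = 21 ≤ 28, return 18 + 17 + 18 = 53.
Best is Lyra, Pollux, and Deneb with total return 53.

53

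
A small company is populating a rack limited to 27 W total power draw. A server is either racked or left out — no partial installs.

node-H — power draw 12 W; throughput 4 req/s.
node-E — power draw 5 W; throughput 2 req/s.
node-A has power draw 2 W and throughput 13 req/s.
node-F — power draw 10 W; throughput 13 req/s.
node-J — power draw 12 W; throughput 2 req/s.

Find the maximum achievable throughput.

30

Treat it as a binary knapsack problem.
node-H + node-A + node-F: power draw 12 + 2 + 10 = 24 ≤ 27, throughput 4 + 13 + 13 = 30.
node-E + node-A + node-F: power draw 5 + 2 + 10 = 17 ≤ 27, throughput 2 + 13 + 13 = 28.
Best is node-H, node-A, and node-F with total throughput 30.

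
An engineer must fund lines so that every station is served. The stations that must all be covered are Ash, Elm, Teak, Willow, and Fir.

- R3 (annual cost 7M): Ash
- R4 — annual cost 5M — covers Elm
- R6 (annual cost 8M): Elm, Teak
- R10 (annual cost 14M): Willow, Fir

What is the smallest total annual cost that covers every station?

29

Choose R3, R6, and R10: together they cover Ash, Elm, Teak, Willow, Fir — every station.
Total annual cost: 7 + 8 + 14 = 29.
No cover costs less than 29.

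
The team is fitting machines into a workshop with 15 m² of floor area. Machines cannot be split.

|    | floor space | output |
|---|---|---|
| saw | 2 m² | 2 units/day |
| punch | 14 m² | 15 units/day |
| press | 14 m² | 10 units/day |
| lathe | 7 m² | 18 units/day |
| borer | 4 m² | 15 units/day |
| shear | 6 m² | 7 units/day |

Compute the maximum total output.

Allowing fractional choices, the relaxed optimum would be about 37.7, but machines are indivisible.
saw + lathe + shear: floor space 2 + 7 + 6 = 15 ≤ 15, output 2 + 18 + 7 = 27.
saw + lathe + borer: floor space 2 + 7 + 4 = 13 ≤ 15, output 2 + 18 + 15 = 35.
lathe + borer: floor space 7 + 4 = 11 ≤ 15, output 18 + 15 = 33.
Best is saw, lathe, and borer with total output 35.

35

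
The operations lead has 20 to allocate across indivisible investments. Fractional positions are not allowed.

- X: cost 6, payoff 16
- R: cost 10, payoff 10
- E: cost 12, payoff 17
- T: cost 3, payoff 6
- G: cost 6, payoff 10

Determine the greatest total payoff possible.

33

This is a 0-1 knapsack instance.
Allowing fractional choices, the relaxed optimum would be about 39.1, but investments are indivisible.
X + T + G: cost 6 + 3 + 6 = 15 ≤ 20, payoff 16 + 6 + 10 = 32.
X + R + T: cost 6 + 10 + 3 = 19 ≤ 20, payoff 16 + 10 + 6 = 32.
X + E: cost 6 + 12 = 18 ≤ 20, payoff 16 + 17 = 33.
Best is X and E with total payoff 33.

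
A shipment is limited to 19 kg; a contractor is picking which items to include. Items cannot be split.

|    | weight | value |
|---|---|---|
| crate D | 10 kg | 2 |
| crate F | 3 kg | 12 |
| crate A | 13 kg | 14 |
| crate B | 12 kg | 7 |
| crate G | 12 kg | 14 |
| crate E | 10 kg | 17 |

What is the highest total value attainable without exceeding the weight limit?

Allowing fractional choices, the relaxed optimum would be about 36.0, but items are indivisible.
crate F + crate E: weight 3 + 10 = 13 ≤ 19, value 12 + 17 = 29.
crate F + crate G: weight 3 + 12 = 15 ≤ 19, value 12 + 14 = 26.
crate F + crate A: weight 3 + 13 = 16 ≤ 19, value 12 + 14 = 26.
Best is crate F and crate E with total value 29.

29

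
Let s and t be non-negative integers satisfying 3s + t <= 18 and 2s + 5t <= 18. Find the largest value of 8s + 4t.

48

(s,t)=(6,0) is feasible, giving 48.
(s,t)=(5,1) is feasible, giving 44.
(s,t)=(4,2) is feasible, giving 40.
Maximum is 48 at (s,t)=(6,0).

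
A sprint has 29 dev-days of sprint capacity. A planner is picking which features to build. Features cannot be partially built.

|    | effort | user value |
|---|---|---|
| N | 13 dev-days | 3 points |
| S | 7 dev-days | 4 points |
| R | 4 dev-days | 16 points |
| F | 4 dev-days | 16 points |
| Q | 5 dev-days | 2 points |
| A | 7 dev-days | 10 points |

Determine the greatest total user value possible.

Allowing fractional choices, the relaxed optimum would be about 48.5, but features are indivisible.
S + R + F + Q + A: effort 7 + 4 + 4 + 5 + 7 = 27 ≤ 29, user value 4 + 16 + 16 + 2 + 10 = 48.
S + R + F + A: effort 7 + 4 + 4 + 7 = 22 ≤ 29, user value 4 + 16 + 16 + 10 = 46.
Best is S, R, F, Q, and A with total user value 48.

48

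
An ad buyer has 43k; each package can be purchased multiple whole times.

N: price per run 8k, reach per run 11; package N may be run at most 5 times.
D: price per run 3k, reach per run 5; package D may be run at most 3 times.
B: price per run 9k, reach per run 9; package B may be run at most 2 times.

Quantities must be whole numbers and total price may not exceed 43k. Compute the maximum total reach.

60

4×N and 3×D: price 41 ≤ 43, reach 4·11 + 3·5 = 59.
5×N and 1×D: price 43 ≤ 43, reach 5·11 + 1·5 = 60.
Best is 60.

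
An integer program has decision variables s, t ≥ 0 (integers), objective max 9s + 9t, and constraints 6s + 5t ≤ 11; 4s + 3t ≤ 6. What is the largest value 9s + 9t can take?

18

(s,t)=(0,2): 6·0+5·2=10≤11, 4·0+3·2=6≤6, objective 18.
(s,t)=(0,1): 6·0+5·1=5≤11, 4·0+3·1=3≤6, objective 9.
No feasible integer point exceeds 18.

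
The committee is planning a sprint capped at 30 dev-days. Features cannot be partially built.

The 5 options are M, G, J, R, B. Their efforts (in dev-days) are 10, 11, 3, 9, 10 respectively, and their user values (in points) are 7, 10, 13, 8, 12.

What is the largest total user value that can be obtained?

This is an integer program with binary decision variables.
Take G, J, and B: effort 11 + 3 + 10 = 24 ≤ 30, user value 10 + 13 + 12 = 35.
No other feasible combination does better.

35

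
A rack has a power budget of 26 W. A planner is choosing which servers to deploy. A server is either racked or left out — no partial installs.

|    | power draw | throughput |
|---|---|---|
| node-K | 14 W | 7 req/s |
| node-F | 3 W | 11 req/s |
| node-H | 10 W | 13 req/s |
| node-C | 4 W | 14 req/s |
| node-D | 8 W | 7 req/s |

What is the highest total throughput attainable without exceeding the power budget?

45

This is an integer program with binary decision variables.
Allowing fractional choices, the relaxed optimum would be about 45.5, but servers are indivisible.
node-F + node-H + node-C + node-D: power draw 3 + 10 + 4 + 8 = 25 ≤ 26, throughput 11 + 13 + 14 + 7 = 45.
node-H + node-C + node-D: power draw 10 + 4 + 8 = 22 ≤ 26, throughput 13 + 14 + 7 = 34.
node-F + node-H + node-C: power draw 3 + 10 + 4 = 17 ≤ 26, throughput 11 + 13 + 14 = 38.
Best is node-F, node-H, node-C, and node-D with total throughput 45.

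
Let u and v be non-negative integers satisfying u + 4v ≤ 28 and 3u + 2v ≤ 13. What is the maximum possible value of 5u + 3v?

The continuous relaxation peaks at (4.33, 0) with value 21.67; rounding to a feasible lattice point costs some objective.
(u,v)=(3,2): 1·3+4·2=11≤28, 3·3+2·2=13≤13, objective 21.
(u,v)=(4,0): 1·4+4·0=4≤28, 3·4+2·0=12≤13, objective 20.
(u,v)=(2,3): 1·2+4·3=14≤28, 3·2+2·3=12≤13, objective 19.
No feasible integer point exceeds 21.

21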